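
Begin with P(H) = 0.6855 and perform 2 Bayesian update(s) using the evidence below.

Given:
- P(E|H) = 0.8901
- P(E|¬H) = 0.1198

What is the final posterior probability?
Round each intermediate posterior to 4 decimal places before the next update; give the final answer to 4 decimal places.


Sequential Bayesian updating:

Initial prior: P(H) = 0.6855

Update 1:
  P(E) = 0.8901 × 0.6855 + 0.1198 × 0.3145 = 0.61016355 + 0.03767710 = 0.64784065
  P(H|E) = 0.61016355 / 0.64784065 = 0.9418

Update 2:
  P(E) = 0.8901 × 0.9418 + 0.1198 × 0.0582 = 0.83829618 + 0.00697236 = 0.84526854
  P(H|E) = 0.83829618 / 0.84526854 = 0.9918

Final posterior: 0.9918


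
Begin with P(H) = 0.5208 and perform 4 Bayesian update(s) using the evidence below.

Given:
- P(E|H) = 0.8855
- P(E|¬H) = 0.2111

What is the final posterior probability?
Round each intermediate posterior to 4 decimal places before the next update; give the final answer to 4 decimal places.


Sequential Bayesian updating:

Initial prior: P(H) = 0.5208

Update 1:
  P(E) = 0.8855 × 0.5208 + 0.2111 × 0.4792 = 0.46116840 + 0.10115912 = 0.56232752
  P(H|E) = 0.46116840 / 0.56232752 = 0.8201

Update 2:
  P(E) = 0.8855 × 0.8201 + 0.2111 × 0.1799 = 0.72619855 + 0.03797689 = 0.76417544
  P(H|E) = 0.72619855 / 0.76417544 = 0.9503

Update 3:
  P(E) = 0.8855 × 0.9503 + 0.2111 × 0.0497 = 0.84149065 + 0.01049167 = 0.85198232
  P(H|E) = 0.84149065 / 0.85198232 = 0.9877

Update 4:
  P(E) = 0.8855 × 0.9877 + 0.2111 × 0.0123 = 0.87460835 + 0.00259653 = 0.87720488
  P(H|E) = 0.87460835 / 0.87720488 = 0.9970

Final posterior: 0.9970


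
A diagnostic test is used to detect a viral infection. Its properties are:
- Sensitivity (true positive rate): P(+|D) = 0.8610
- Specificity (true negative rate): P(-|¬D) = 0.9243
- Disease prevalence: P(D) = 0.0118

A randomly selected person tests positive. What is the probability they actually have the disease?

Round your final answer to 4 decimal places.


Let D = has disease, + = positive test

Given:
- P(D) = 0.0118 (prevalence)
- P(+|D) = 0.8610 (sensitivity)
- P(-|¬D) = 0.9243 (specificity)
- P(+|¬D) = 0.0757 (false positive rate = 1 - specificity)

Step 1: Find P(+)
P(+) = P(+|D)P(D) + P(+|¬D)P(¬D)
     = 0.8610 × 0.0118 + 0.0757 × 0.9882
     = 0.01015980 + 0.07480674
     = 0.08496654

Step 2: Apply Bayes' theorem for P(D|+)
P(D|+) = P(+|D)P(D) / P(+)
       = 0.01015980 / 0.08496654
       = 0.1196


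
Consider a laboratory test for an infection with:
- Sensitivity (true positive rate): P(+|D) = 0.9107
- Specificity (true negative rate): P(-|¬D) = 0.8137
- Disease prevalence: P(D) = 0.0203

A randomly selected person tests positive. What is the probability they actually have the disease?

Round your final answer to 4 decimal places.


Let D = has disease, + = positive test

Given:
- P(D) = 0.0203 (prevalence)
- P(+|D) = 0.9107 (sensitivity)
- P(-|¬D) = 0.8137 (specificity)
- P(+|¬D) = 0.1863 (false positive rate = 1 - specificity)

Step 1: Find P(+)
P(+) = P(+|D)P(D) + P(+|¬D)P(¬D)
     = 0.9107 × 0.0203 + 0.1863 × 0.9797
     = 0.01848721 + 0.18251811
     = 0.20100532

Step 2: Apply Bayes' theorem for P(D|+)
P(D|+) = P(+|D)P(D) / P(+)
       = 0.01848721 / 0.20100532
       = 0.0920


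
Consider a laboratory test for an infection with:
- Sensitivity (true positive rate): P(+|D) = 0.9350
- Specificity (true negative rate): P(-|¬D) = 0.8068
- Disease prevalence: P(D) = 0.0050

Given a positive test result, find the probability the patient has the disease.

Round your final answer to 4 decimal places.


Let D = has disease, + = positive test

Given:
- P(D) = 0.0050 (prevalence)
- P(+|D) = 0.9350 (sensitivity)
- P(-|¬D) = 0.8068 (specificity)
- P(+|¬D) = 0.1932 (false positive rate = 1 - specificity)

Step 1: Find P(+)
P(+) = P(+|D)P(D) + P(+|¬D)P(¬D)
     = 0.9350 × 0.0050 + 0.1932 × 0.9950
     = 0.00467500 + 0.19223400
     = 0.19690900

Step 2: Apply Bayes' theorem for P(D|+)
P(D|+) = P(+|D)P(D) / P(+)
       = 0.00467500 / 0.19690900
       = 0.0237


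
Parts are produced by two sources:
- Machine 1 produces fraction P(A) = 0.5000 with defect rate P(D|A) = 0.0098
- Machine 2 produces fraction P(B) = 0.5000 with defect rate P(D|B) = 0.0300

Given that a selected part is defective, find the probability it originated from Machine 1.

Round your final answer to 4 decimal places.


Let A = from Machine 1, D = defective

Given:
- P(A) = 0.5000, P(B) = 0.5000
- P(D|A) = 0.0098, P(D|B) = 0.0300

Step 1: Find P(D)
P(D) = P(D|A)P(A) + P(D|B)P(B)
     = 0.0098 × 0.5000 + 0.0300 × 0.5000
     = 0.00490000 + 0.01500000
     = 0.01990000

Step 2: Apply Bayes' theorem
P(A|D) = P(D|A)P(A) / P(D)
       = 0.00490000 / 0.01990000
       = 0.2462


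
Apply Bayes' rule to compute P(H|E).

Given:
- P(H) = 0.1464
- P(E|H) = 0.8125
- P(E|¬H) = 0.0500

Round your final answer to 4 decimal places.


Bayes' theorem: P(H|E) = P(E|H) × P(H) / P(E)

Step 1: Calculate P(E) using law of total probability
P(E) = P(E|H)P(H) + P(E|¬H)P(¬H)
     = 0.8125 × 0.1464 + 0.0500 × 0.8536
     = 0.11895000 + 0.04268000
     = 0.16163000

Step 2: Apply Bayes' theorem
P(H|E) = P(E|H) × P(H) / P(E)
       = 0.11895000 / 0.16163000
       = 0.7359


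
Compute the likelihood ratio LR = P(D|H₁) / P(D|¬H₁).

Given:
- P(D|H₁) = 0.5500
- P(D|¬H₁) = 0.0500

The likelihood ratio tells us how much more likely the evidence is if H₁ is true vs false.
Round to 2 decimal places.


Likelihood Ratio (LR) = P(D|H₁) / P(D|¬H₁)

LR = 0.5500 / 0.0500
   = 11.00

The evidence is 11.00 times more likely if H₁ is true than if H₁ is false.
Because LR exceeds 1, D is evidence for H₁.


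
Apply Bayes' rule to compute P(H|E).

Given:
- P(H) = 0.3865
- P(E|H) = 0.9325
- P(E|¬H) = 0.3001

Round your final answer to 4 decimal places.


Bayes' theorem: P(H|E) = P(E|H) × P(H) / P(E)

Step 1: Calculate P(E) using law of total probability
P(E) = P(E|H)P(H) + P(E|¬H)P(¬H)
     = 0.9325 × 0.3865 + 0.3001 × 0.6135
     = 0.36041125 + 0.18411135
     = 0.54452260

Step 2: Apply Bayes' theorem
P(H|E) = P(E|H) × P(H) / P(E)
       = 0.36041125 / 0.54452260
       = 0.6619


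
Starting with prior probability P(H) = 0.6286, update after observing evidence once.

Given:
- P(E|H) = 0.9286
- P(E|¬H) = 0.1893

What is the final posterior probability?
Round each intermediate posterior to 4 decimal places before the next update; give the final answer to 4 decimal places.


Sequential Bayesian updating:

Initial prior: P(H) = 0.6286

Update 1:
  P(E) = 0.9286 × 0.6286 + 0.1893 × 0.3714 = 0.58371796 + 0.07030602 = 0.65402398
  P(H|E) = 0.58371796 / 0.65402398 = 0.8925

Final posterior: 0.8925


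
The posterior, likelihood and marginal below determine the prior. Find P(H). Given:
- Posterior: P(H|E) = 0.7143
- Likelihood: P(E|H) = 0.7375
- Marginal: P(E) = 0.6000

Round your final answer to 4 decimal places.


From Bayes' theorem: P(H|E) = P(E|H) × P(H) / P(E)

Rearranging for P(H):
P(H) = P(H|E) × P(E) / P(E|H)
     = 0.7143 × 0.6000 / 0.7375
     = 0.42858000 / 0.7375
     = 0.5811


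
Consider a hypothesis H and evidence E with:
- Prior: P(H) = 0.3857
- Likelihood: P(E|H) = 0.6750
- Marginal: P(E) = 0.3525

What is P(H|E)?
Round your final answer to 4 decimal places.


Using Bayes' theorem:

P(H|E) = P(E|H) × P(H) / P(E)
       = 0.6750 × 0.3857 / 0.3525
       = 0.26034750 / 0.3525
       = 0.7386

The evidence strengthens our belief in H.
Prior: 0.3857 → Posterior: 0.7386


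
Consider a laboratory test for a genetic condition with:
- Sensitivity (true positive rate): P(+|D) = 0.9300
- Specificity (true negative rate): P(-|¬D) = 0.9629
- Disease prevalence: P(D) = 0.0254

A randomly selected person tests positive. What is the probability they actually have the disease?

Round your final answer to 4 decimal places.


Let D = has disease, + = positive test

Given:
- P(D) = 0.0254 (prevalence)
- P(+|D) = 0.9300 (sensitivity)
- P(-|¬D) = 0.9629 (specificity)
- P(+|¬D) = 0.0371 (false positive rate = 1 - specificity)

Step 1: Find P(+)
P(+) = P(+|D)P(D) + P(+|¬D)P(¬D)
     = 0.9300 × 0.0254 + 0.0371 × 0.9746
     = 0.02362200 + 0.03615766
     = 0.05977966

Step 2: Apply Bayes' theorem for P(D|+)
P(D|+) = P(+|D)P(D) / P(+)
       = 0.02362200 / 0.05977966
       = 0.3952


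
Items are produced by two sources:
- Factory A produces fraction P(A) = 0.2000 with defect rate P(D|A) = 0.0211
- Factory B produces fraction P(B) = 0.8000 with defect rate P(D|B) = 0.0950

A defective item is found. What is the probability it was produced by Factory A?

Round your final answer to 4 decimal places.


Let A = from Factory A, D = defective

Given:
- P(A) = 0.2000, P(B) = 0.8000
- P(D|A) = 0.0211, P(D|B) = 0.0950

Step 1: Find P(D)
P(D) = P(D|A)P(A) + P(D|B)P(B)
     = 0.0211 × 0.2000 + 0.0950 × 0.8000
     = 0.00422000 + 0.07600000
     = 0.08022000

Step 2: Apply Bayes' theorem
P(A|D) = P(D|A)P(A) / P(D)
       = 0.00422000 / 0.08022000
       = 0.0526


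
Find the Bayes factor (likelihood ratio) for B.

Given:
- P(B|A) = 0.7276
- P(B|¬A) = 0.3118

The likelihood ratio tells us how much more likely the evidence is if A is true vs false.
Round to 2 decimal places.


Likelihood Ratio (LR) = P(B|A) / P(B|¬A)

LR = 0.7276 / 0.3118
   = 2.33

The evidence is 2.33 times more likely if A is true than if A is false.
Because LR exceeds 1, B is evidence for A.


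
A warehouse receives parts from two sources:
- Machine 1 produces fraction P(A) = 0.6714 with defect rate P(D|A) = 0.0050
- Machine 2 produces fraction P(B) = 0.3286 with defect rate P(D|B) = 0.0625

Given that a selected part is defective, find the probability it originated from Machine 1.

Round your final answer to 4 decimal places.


Let A = from Machine 1, D = defective

Given:
- P(A) = 0.6714, P(B) = 0.3286
- P(D|A) = 0.0050, P(D|B) = 0.0625

Step 1: Find P(D)
P(D) = P(D|A)P(A) + P(D|B)P(B)
     = 0.0050 × 0.6714 + 0.0625 × 0.3286
     = 0.00335700 + 0.02053750
     = 0.02389450

Step 2: Apply Bayes' theorem
P(A|D) = P(D|A)P(A) / P(D)
       = 0.00335700 / 0.02389450
       = 0.1405


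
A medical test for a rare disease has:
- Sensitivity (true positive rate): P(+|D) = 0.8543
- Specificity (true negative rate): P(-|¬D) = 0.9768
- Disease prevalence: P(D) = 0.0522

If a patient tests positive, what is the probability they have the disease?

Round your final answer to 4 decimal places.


Let D = has disease, + = positive test

Given:
- P(D) = 0.0522 (prevalence)
- P(+|D) = 0.8543 (sensitivity)
- P(-|¬D) = 0.9768 (specificity)
- P(+|¬D) = 0.0232 (false positive rate = 1 - specificity)

Step 1: Find P(+)
P(+) = P(+|D)P(D) + P(+|¬D)P(¬D)
     = 0.8543 × 0.0522 + 0.0232 × 0.9478
     = 0.04459446 + 0.02198896
     = 0.06658342

Step 2: Apply Bayes' theorem for P(D|+)
P(D|+) = P(+|D)P(D) / P(+)
       = 0.04459446 / 0.06658342
       = 0.6698


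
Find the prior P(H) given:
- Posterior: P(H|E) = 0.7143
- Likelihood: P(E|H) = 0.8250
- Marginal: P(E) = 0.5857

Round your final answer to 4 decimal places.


From Bayes' theorem: P(H|E) = P(E|H) × P(H) / P(E)

Rearranging for P(H):
P(H) = P(H|E) × P(E) / P(E|H)
     = 0.7143 × 0.5857 / 0.8250
     = 0.41836551 / 0.8250
     = 0.5071


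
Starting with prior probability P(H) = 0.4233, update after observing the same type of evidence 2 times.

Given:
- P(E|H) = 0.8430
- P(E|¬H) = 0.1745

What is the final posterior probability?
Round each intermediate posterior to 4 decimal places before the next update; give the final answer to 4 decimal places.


Sequential Bayesian updating:

Initial prior: P(H) = 0.4233

Update 1:
  P(E) = 0.8430 × 0.4233 + 0.1745 × 0.5767 = 0.35684190 + 0.10063415 = 0.45747605
  P(H|E) = 0.35684190 / 0.45747605 = 0.7800

Update 2:
  P(E) = 0.8430 × 0.7800 + 0.1745 × 0.2200 = 0.65754000 + 0.03839000 = 0.69593000
  P(H|E) = 0.65754000 / 0.69593000 = 0.9448

Final posterior: 0.9448


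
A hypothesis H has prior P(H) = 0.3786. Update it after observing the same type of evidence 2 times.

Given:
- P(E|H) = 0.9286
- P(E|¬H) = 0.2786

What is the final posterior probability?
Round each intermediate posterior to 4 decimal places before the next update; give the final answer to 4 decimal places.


Sequential Bayesian updating:

Initial prior: P(H) = 0.3786

Update 1:
  P(E) = 0.9286 × 0.3786 + 0.2786 × 0.6214 = 0.35156796 + 0.17312204 = 0.52469000
  P(H|E) = 0.35156796 / 0.52469000 = 0.6700

Update 2:
  P(E) = 0.9286 × 0.6700 + 0.2786 × 0.3300 = 0.62216200 + 0.09193800 = 0.71410000
  P(H|E) = 0.62216200 / 0.71410000 = 0.8713

Final posterior: 0.8713


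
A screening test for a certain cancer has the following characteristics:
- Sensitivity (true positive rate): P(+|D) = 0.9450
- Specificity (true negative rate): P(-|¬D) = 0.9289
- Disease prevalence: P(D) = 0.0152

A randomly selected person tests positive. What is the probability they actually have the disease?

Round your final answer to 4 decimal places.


Let D = has disease, + = positive test

Given:
- P(D) = 0.0152 (prevalence)
- P(+|D) = 0.9450 (sensitivity)
- P(-|¬D) = 0.9289 (specificity)
- P(+|¬D) = 0.0711 (false positive rate = 1 - specificity)

Step 1: Find P(+)
P(+) = P(+|D)P(D) + P(+|¬D)P(¬D)
     = 0.9450 × 0.0152 + 0.0711 × 0.9848
     = 0.01436400 + 0.07001928
     = 0.08438328

Step 2: Apply Bayes' theorem for P(D|+)
P(D|+) = P(+|D)P(D) / P(+)
       = 0.01436400 / 0.08438328
       = 0.1702


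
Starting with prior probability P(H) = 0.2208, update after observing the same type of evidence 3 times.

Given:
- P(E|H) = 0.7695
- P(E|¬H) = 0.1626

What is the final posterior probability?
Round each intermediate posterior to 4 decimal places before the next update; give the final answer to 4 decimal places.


Sequential Bayesian updating:

Initial prior: P(H) = 0.2208

Update 1:
  P(E) = 0.7695 × 0.2208 + 0.1626 × 0.7792 = 0.16990560 + 0.12669792 = 0.29660352
  P(H|E) = 0.16990560 / 0.29660352 = 0.5728

Update 2:
  P(E) = 0.7695 × 0.5728 + 0.1626 × 0.4272 = 0.44076960 + 0.06946272 = 0.51023232
  P(H|E) = 0.44076960 / 0.51023232 = 0.8639

Update 3:
  P(E) = 0.7695 × 0.8639 + 0.1626 × 0.1361 = 0.66477105 + 0.02212986 = 0.68690091
  P(H|E) = 0.66477105 / 0.68690091 = 0.9678

Final posterior: 0.9678


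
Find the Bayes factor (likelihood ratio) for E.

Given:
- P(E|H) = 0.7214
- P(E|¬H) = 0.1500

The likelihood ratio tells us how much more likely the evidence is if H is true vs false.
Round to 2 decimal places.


Likelihood Ratio (LR) = P(E|H) / P(E|¬H)

LR = 0.7214 / 0.1500
   = 4.81

The evidence is 4.81 times more likely if H is true than if H is false.
Because LR exceeds 1, E is evidence for H.


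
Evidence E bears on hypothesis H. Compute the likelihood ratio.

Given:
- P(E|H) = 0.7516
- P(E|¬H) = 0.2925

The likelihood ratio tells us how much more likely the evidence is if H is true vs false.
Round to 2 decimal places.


Likelihood Ratio (LR) = P(E|H) / P(E|¬H)

LR = 0.7516 / 0.2925
   = 2.57

The evidence is 2.57 times more likely if H is true than if H is false.
Since LR > 1, the evidence supports H over ¬H.


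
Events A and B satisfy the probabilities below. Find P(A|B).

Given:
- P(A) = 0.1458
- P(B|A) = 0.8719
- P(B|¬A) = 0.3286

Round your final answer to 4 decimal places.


Bayes' theorem: P(A|B) = P(B|A) × P(A) / P(B)

Step 1: Calculate P(B) using law of total probability
P(B) = P(B|A)P(A) + P(B|¬A)P(¬A)
     = 0.8719 × 0.1458 + 0.3286 × 0.8542
     = 0.12712302 + 0.28069012
     = 0.40781314

Step 2: Apply Bayes' theorem
P(A|B) = P(B|A) × P(A) / P(B)
       = 0.12712302 / 0.40781314
       = 0.3117


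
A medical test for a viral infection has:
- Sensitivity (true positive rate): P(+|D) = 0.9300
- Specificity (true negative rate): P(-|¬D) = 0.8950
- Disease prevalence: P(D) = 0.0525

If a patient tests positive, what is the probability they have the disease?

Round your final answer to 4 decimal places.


Let D = has disease, + = positive test

Given:
- P(D) = 0.0525 (prevalence)
- P(+|D) = 0.9300 (sensitivity)
- P(-|¬D) = 0.8950 (specificity)
- P(+|¬D) = 0.1050 (false positive rate = 1 - specificity)

Step 1: Find P(+)
P(+) = P(+|D)P(D) + P(+|¬D)P(¬D)
     = 0.9300 × 0.0525 + 0.1050 × 0.9475
     = 0.04882500 + 0.09948750
     = 0.14831250

Step 2: Apply Bayes' theorem for P(D|+)
P(D|+) = P(+|D)P(D) / P(+)
       = 0.04882500 / 0.14831250
       = 0.3292


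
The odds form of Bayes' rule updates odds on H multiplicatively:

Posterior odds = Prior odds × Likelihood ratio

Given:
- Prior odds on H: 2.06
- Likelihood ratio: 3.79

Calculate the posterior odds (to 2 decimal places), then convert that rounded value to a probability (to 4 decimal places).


Step 1: Calculate posterior odds
Posterior odds = Prior odds × LR
               = 2.06 × 3.79
               = 7.81

Step 2: Convert to probability
P(H|E) = Posterior odds / (1 + Posterior odds)
       = 7.81 / (1 + 7.81)
       = 7.81 / 8.81
       = 0.8865

The evidence increased P(H) from 0.6732 to 0.8865.


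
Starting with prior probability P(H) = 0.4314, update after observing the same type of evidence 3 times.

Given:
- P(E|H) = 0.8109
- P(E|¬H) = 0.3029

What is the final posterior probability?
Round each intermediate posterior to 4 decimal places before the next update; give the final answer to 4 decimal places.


Sequential Bayesian updating:

Initial prior: P(H) = 0.4314

Update 1:
  P(E) = 0.8109 × 0.4314 + 0.3029 × 0.5686 = 0.34982226 + 0.17222894 = 0.52205120
  P(H|E) = 0.34982226 / 0.52205120 = 0.6701

Update 2:
  P(E) = 0.8109 × 0.6701 + 0.3029 × 0.3299 = 0.54338409 + 0.09992671 = 0.64331080
  P(H|E) = 0.54338409 / 0.64331080 = 0.8447

Update 3:
  P(E) = 0.8109 × 0.8447 + 0.3029 × 0.1553 = 0.68496723 + 0.04704037 = 0.73200760
  P(H|E) = 0.68496723 / 0.73200760 = 0.9357

Final posterior: 0.9357


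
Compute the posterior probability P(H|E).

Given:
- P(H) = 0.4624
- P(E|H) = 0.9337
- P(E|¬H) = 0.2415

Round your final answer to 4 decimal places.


Bayes' theorem: P(H|E) = P(E|H) × P(H) / P(E)

Step 1: Calculate P(E) using law of total probability
P(E) = P(E|H)P(H) + P(E|¬H)P(¬H)
     = 0.9337 × 0.4624 + 0.2415 × 0.5376
     = 0.43174288 + 0.12983040
     = 0.56157328

Step 2: Apply Bayes' theorem
P(H|E) = P(E|H) × P(H) / P(E)
       = 0.43174288 / 0.56157328
       = 0.7688


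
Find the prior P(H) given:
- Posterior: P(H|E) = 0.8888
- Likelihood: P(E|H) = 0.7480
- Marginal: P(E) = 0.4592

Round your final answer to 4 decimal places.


From Bayes' theorem: P(H|E) = P(E|H) × P(H) / P(E)

Rearranging for P(H):
P(H) = P(H|E) × P(E) / P(E|H)
     = 0.8888 × 0.4592 / 0.7480
     = 0.40813696 / 0.7480
     = 0.5456


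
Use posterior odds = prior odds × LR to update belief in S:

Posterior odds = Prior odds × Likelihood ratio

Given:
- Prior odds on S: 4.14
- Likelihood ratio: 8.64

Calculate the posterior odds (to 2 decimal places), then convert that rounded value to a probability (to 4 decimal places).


Step 1: Calculate posterior odds
Posterior odds = Prior odds × LR
               = 4.14 × 8.64
               = 35.77

Step 2: Convert to probability
P(S|E) = Posterior odds / (1 + Posterior odds)
       = 35.77 / (1 + 35.77)
       = 35.77 / 36.77
       = 0.9728

The evidence increased P(S) from 0.8054 to 0.9728.


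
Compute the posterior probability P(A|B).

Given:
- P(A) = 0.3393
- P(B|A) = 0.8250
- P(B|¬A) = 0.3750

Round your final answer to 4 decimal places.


Bayes' theorem: P(A|B) = P(B|A) × P(A) / P(B)

Step 1: Calculate P(B) using law of total probability
P(B) = P(B|A)P(A) + P(B|¬A)P(¬A)
     = 0.8250 × 0.3393 + 0.3750 × 0.6607
     = 0.27992250 + 0.24776250
     = 0.52768500

Step 2: Apply Bayes' theorem
P(A|B) = P(B|A) × P(A) / P(B)
       = 0.27992250 / 0.52768500
       = 0.5305


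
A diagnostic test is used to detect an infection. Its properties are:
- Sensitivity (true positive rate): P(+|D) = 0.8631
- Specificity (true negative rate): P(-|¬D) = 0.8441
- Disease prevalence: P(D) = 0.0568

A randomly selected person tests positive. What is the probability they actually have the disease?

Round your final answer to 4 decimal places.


Let D = has disease, + = positive test

Given:
- P(D) = 0.0568 (prevalence)
- P(+|D) = 0.8631 (sensitivity)
- P(-|¬D) = 0.8441 (specificity)
- P(+|¬D) = 0.1559 (false positive rate = 1 - specificity)

Step 1: Find P(+)
P(+) = P(+|D)P(D) + P(+|¬D)P(¬D)
     = 0.8631 × 0.0568 + 0.1559 × 0.9432
     = 0.04902408 + 0.14704488
     = 0.19606896

Step 2: Apply Bayes' theorem for P(D|+)
P(D|+) = P(+|D)P(D) / P(+)
       = 0.04902408 / 0.19606896
       = 0.2500


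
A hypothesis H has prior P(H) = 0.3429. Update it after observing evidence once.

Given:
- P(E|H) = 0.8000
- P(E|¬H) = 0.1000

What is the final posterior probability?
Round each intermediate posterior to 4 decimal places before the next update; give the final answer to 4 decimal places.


Sequential Bayesian updating:

Initial prior: P(H) = 0.3429

Update 1:
  P(E) = 0.8000 × 0.3429 + 0.1000 × 0.6571 = 0.27432000 + 0.06571000 = 0.34003000
  P(H|E) = 0.27432000 / 0.34003000 = 0.8068

Final posterior: 0.8068


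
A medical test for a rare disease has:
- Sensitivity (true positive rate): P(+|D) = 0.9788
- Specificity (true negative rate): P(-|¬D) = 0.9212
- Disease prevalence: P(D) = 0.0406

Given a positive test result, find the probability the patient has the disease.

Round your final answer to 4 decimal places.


Let D = has disease, + = positive test

Given:
- P(D) = 0.0406 (prevalence)
- P(+|D) = 0.9788 (sensitivity)
- P(-|¬D) = 0.9212 (specificity)
- P(+|¬D) = 0.0788 (false positive rate = 1 - specificity)

Step 1: Find P(+)
P(+) = P(+|D)P(D) + P(+|¬D)P(¬D)
     = 0.9788 × 0.0406 + 0.0788 × 0.9594
     = 0.03973928 + 0.07560072
     = 0.11534000

Step 2: Apply Bayes' theorem for P(D|+)
P(D|+) = P(+|D)P(D) / P(+)
       = 0.03973928 / 0.11534000
       = 0.3445


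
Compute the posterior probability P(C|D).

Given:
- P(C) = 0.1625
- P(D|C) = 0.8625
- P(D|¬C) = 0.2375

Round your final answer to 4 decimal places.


Bayes' theorem: P(C|D) = P(D|C) × P(C) / P(D)

Step 1: Calculate P(D) using law of total probability
P(D) = P(D|C)P(C) + P(D|¬C)P(¬C)
     = 0.8625 × 0.1625 + 0.2375 × 0.8375
     = 0.14015625 + 0.19890625
     = 0.33906250

Step 2: Apply Bayes' theorem
P(C|D) = P(D|C) × P(C) / P(D)
       = 0.14015625 / 0.33906250
       = 0.4134


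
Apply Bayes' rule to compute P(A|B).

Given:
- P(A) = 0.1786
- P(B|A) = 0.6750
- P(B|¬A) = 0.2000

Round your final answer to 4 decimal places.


Bayes' theorem: P(A|B) = P(B|A) × P(A) / P(B)

Step 1: Calculate P(B) using law of total probability
P(B) = P(B|A)P(A) + P(B|¬A)P(¬A)
     = 0.6750 × 0.1786 + 0.2000 × 0.8214
     = 0.12055500 + 0.16428000
     = 0.28483500

Step 2: Apply Bayes' theorem
P(A|B) = P(B|A) × P(A) / P(B)
       = 0.12055500 / 0.28483500
       = 0.4232


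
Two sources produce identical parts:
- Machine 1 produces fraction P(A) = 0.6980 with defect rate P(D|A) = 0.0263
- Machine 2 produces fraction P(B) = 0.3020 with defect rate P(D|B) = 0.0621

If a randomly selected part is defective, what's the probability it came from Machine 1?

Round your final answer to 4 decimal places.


Let A = from Machine 1, D = defective

Given:
- P(A) = 0.6980, P(B) = 0.3020
- P(D|A) = 0.0263, P(D|B) = 0.0621

Step 1: Find P(D)
P(D) = P(D|A)P(A) + P(D|B)P(B)
     = 0.0263 × 0.6980 + 0.0621 × 0.3020
     = 0.01835740 + 0.01875420
     = 0.03711160

Step 2: Apply Bayes' theorem
P(A|D) = P(D|A)P(A) / P(D)
       = 0.01835740 / 0.03711160
       = 0.4947


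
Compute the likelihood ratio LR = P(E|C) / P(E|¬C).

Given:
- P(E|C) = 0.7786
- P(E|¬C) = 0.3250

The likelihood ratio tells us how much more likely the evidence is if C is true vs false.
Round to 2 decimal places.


Likelihood Ratio (LR) = P(E|C) / P(E|¬C)

LR = 0.7786 / 0.3250
   = 2.40

The evidence is 2.40 times more likely if C is true than if C is false.
LR > 1, so observing E raises the odds in favor of C.


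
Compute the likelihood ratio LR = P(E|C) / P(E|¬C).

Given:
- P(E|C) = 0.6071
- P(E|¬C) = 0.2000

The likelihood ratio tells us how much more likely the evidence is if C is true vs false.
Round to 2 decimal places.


Likelihood Ratio (LR) = P(E|C) / P(E|¬C)

LR = 0.6071 / 0.2000
   = 3.04

The evidence is 3.04 times more likely if C is true than if C is false.
Because LR exceeds 1, E is evidence for C.


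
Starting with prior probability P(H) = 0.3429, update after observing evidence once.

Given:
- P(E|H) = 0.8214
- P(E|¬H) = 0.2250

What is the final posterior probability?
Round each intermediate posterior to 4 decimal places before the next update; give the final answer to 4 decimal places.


Sequential Bayesian updating:

Initial prior: P(H) = 0.3429

Update 1:
  P(E) = 0.8214 × 0.3429 + 0.2250 × 0.6571 = 0.28165806 + 0.14784750 = 0.42950556
  P(H|E) = 0.28165806 / 0.42950556 = 0.6558

Final posterior: 0.6558


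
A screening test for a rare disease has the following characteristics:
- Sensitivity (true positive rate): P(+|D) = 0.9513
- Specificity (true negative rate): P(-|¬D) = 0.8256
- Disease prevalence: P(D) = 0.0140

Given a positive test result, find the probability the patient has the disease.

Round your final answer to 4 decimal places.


Let D = has disease, + = positive test

Given:
- P(D) = 0.0140 (prevalence)
- P(+|D) = 0.9513 (sensitivity)
- P(-|¬D) = 0.8256 (specificity)
- P(+|¬D) = 0.1744 (false positive rate = 1 - specificity)

Step 1: Find P(+)
P(+) = P(+|D)P(D) + P(+|¬D)P(¬D)
     = 0.9513 × 0.0140 + 0.1744 × 0.9860
     = 0.01331820 + 0.17195840
     = 0.18527660

Step 2: Apply Bayes' theorem for P(D|+)
P(D|+) = P(+|D)P(D) / P(+)
       = 0.01331820 / 0.18527660
       = 0.0719


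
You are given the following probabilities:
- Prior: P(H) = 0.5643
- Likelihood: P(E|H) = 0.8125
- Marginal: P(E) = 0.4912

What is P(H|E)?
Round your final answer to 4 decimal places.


Using Bayes' theorem:

P(H|E) = P(E|H) × P(H) / P(E)
       = 0.8125 × 0.5643 / 0.4912
       = 0.45849375 / 0.4912
       = 0.9334

The evidence strengthens our belief in H.
Prior: 0.5643 → Posterior: 0.9334


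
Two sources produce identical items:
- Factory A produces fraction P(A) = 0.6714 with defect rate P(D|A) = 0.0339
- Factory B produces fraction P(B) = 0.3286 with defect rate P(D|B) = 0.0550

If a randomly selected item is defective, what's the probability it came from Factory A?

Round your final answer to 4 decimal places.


Let A = from Factory A, D = defective

Given:
- P(A) = 0.6714, P(B) = 0.3286
- P(D|A) = 0.0339, P(D|B) = 0.0550

Step 1: Find P(D)
P(D) = P(D|A)P(A) + P(D|B)P(B)
     = 0.0339 × 0.6714 + 0.0550 × 0.3286
     = 0.02276046 + 0.01807300
     = 0.04083346

Step 2: Apply Bayes' theorem
P(A|D) = P(D|A)P(A) / P(D)
       = 0.02276046 / 0.04083346
       = 0.5574


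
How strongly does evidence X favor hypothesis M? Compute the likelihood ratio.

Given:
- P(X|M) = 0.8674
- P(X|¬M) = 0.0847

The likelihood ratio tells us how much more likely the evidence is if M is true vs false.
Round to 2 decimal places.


Likelihood Ratio (LR) = P(X|M) / P(X|¬M)

LR = 0.8674 / 0.0847
   = 10.24

The evidence is 10.24 times more likely if M is true than if M is false.
Because LR exceeds 1, X is evidence for M.


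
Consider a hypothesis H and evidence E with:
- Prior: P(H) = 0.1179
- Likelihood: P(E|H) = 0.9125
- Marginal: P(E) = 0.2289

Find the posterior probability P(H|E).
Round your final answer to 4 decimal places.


Using Bayes' theorem:

P(H|E) = P(E|H) × P(H) / P(E)
       = 0.9125 × 0.1179 / 0.2289
       = 0.10758375 / 0.2289
       = 0.4700

The evidence strengthens our belief in H.
Prior: 0.1179 → Posterior: 0.4700


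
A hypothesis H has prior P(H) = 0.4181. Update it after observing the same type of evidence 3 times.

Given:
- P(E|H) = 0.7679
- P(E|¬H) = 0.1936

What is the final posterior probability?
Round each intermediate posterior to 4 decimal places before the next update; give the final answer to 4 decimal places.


Sequential Bayesian updating:

Initial prior: P(H) = 0.4181

Update 1:
  P(E) = 0.7679 × 0.4181 + 0.1936 × 0.5819 = 0.32105899 + 0.11265584 = 0.43371483
  P(H|E) = 0.32105899 / 0.43371483 = 0.7403

Update 2:
  P(E) = 0.7679 × 0.7403 + 0.1936 × 0.2597 = 0.56847637 + 0.05027792 = 0.61875429
  P(H|E) = 0.56847637 / 0.61875429 = 0.9187

Update 3:
  P(E) = 0.7679 × 0.9187 + 0.1936 × 0.0813 = 0.70546973 + 0.01573968 = 0.72120941
  P(H|E) = 0.70546973 / 0.72120941 = 0.9782

Final posterior: 0.9782


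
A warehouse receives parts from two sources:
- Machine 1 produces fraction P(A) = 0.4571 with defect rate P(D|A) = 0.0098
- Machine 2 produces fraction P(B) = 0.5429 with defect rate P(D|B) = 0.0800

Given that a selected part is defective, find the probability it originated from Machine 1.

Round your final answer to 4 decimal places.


Let A = from Machine 1, D = defective

Given:
- P(A) = 0.4571, P(B) = 0.5429
- P(D|A) = 0.0098, P(D|B) = 0.0800

Step 1: Find P(D)
P(D) = P(D|A)P(A) + P(D|B)P(B)
     = 0.0098 × 0.4571 + 0.0800 × 0.5429
     = 0.00447958 + 0.04343200
     = 0.04791158

Step 2: Apply Bayes' theorem
P(A|D) = P(D|A)P(A) / P(D)
       = 0.00447958 / 0.04791158
       = 0.0935


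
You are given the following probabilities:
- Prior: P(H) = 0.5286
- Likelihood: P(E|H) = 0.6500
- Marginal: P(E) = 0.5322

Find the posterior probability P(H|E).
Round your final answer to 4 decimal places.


Using Bayes' theorem:

P(H|E) = P(E|H) × P(H) / P(E)
       = 0.6500 × 0.5286 / 0.5322
       = 0.34359000 / 0.5322
       = 0.6456

The evidence strengthens our belief in H.
Prior: 0.5286 → Posterior: 0.6456


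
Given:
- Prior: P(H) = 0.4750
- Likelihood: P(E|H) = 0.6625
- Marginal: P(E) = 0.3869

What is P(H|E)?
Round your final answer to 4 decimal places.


Using Bayes' theorem:

P(H|E) = P(E|H) × P(H) / P(E)
       = 0.6625 × 0.4750 / 0.3869
       = 0.31468750 / 0.3869
       = 0.8134

The evidence strengthens our belief in H.
Prior: 0.4750 → Posterior: 0.8134


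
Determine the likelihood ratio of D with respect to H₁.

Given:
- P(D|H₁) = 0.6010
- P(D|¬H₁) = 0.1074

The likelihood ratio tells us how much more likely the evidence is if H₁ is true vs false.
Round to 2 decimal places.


Likelihood Ratio (LR) = P(D|H₁) / P(D|¬H₁)

LR = 0.6010 / 0.1074
   = 5.60

The evidence is 5.60 times more likely if H₁ is true than if H₁ is false.
LR > 1, so observing D raises the odds in favor of H₁.


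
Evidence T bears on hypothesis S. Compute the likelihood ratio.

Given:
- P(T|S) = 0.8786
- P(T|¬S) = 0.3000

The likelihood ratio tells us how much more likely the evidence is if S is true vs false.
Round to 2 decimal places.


Likelihood Ratio (LR) = P(T|S) / P(T|¬S)

LR = 0.8786 / 0.3000
   = 2.93

The evidence is 2.93 times more likely if S is true than if S is false.
LR > 1, so observing T raises the odds in favor of S.


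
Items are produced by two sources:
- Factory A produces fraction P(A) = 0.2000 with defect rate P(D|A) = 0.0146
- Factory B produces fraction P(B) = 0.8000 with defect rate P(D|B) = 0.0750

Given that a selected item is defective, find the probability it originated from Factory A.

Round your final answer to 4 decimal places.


Let A = from Factory A, D = defective

Given:
- P(A) = 0.2000, P(B) = 0.8000
- P(D|A) = 0.0146, P(D|B) = 0.0750

Step 1: Find P(D)
P(D) = P(D|A)P(A) + P(D|B)P(B)
     = 0.0146 × 0.2000 + 0.0750 × 0.8000
     = 0.00292000 + 0.06000000
     = 0.06292000

Step 2: Apply Bayes' theorem
P(A|D) = P(D|A)P(A) / P(D)
       = 0.00292000 / 0.06292000
       = 0.0464


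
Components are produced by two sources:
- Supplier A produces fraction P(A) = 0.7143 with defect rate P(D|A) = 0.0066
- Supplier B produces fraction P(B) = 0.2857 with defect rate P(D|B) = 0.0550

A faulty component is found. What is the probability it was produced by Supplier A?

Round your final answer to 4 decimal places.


Let A = from Supplier A, D = faulty

Given:
- P(A) = 0.7143, P(B) = 0.2857
- P(D|A) = 0.0066, P(D|B) = 0.0550

Step 1: Find P(D)
P(D) = P(D|A)P(A) + P(D|B)P(B)
     = 0.0066 × 0.7143 + 0.0550 × 0.2857
     = 0.00471438 + 0.01571350
     = 0.02042788

Step 2: Apply Bayes' theorem
P(A|D) = P(D|A)P(A) / P(D)
       = 0.00471438 / 0.02042788
       = 0.2308


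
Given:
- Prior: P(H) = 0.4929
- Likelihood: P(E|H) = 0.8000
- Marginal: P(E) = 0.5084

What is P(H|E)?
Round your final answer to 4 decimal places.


Using Bayes' theorem:

P(H|E) = P(E|H) × P(H) / P(E)
       = 0.8000 × 0.4929 / 0.5084
       = 0.39432000 / 0.5084
       = 0.7756

The evidence strengthens our belief in H.
Prior: 0.4929 → Posterior: 0.7756


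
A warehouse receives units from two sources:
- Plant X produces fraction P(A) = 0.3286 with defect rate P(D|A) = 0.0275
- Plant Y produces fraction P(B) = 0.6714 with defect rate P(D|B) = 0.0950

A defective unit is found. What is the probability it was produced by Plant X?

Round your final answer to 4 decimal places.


Let A = from Plant X, D = defective

Given:
- P(A) = 0.3286, P(B) = 0.6714
- P(D|A) = 0.0275, P(D|B) = 0.0950

Step 1: Find P(D)
P(D) = P(D|A)P(A) + P(D|B)P(B)
     = 0.0275 × 0.3286 + 0.0950 × 0.6714
     = 0.00903650 + 0.06378300
     = 0.07281950

Step 2: Apply Bayes' theorem
P(A|D) = P(D|A)P(A) / P(D)
       = 0.00903650 / 0.07281950
       = 0.1241


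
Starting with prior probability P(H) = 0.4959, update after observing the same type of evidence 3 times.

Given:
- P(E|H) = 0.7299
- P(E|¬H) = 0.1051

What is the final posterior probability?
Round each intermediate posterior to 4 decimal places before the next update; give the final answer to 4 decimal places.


Sequential Bayesian updating:

Initial prior: P(H) = 0.4959

Update 1:
  P(E) = 0.7299 × 0.4959 + 0.1051 × 0.5041 = 0.36195741 + 0.05298091 = 0.41493832
  P(H|E) = 0.36195741 / 0.41493832 = 0.8723

Update 2:
  P(E) = 0.7299 × 0.8723 + 0.1051 × 0.1277 = 0.63669177 + 0.01342127 = 0.65011304
  P(H|E) = 0.63669177 / 0.65011304 = 0.9794

Update 3:
  P(E) = 0.7299 × 0.9794 + 0.1051 × 0.0206 = 0.71486406 + 0.00216506 = 0.71702912
  P(H|E) = 0.71486406 / 0.71702912 = 0.9970

Final posterior: 0.9970


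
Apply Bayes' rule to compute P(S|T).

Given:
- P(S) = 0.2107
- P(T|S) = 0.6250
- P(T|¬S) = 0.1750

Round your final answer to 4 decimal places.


Bayes' theorem: P(S|T) = P(T|S) × P(S) / P(T)

Step 1: Calculate P(T) using law of total probability
P(T) = P(T|S)P(S) + P(T|¬S)P(¬S)
     = 0.6250 × 0.2107 + 0.1750 × 0.7893
     = 0.13168750 + 0.13812750
     = 0.26981500

Step 2: Apply Bayes' theorem
P(S|T) = P(T|S) × P(S) / P(T)
       = 0.13168750 / 0.26981500
       = 0.4881


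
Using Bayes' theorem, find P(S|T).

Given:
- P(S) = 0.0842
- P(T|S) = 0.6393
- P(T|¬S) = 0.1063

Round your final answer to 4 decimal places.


Bayes' theorem: P(S|T) = P(T|S) × P(S) / P(T)

Step 1: Calculate P(T) using law of total probability
P(T) = P(T|S)P(S) + P(T|¬S)P(¬S)
     = 0.6393 × 0.0842 + 0.1063 × 0.9158
     = 0.05382906 + 0.09734954
     = 0.15117860

Step 2: Apply Bayes' theorem
P(S|T) = P(T|S) × P(S) / P(T)
       = 0.05382906 / 0.15117860
       = 0.3561


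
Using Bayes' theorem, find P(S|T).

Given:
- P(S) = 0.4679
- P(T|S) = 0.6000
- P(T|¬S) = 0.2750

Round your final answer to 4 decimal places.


Bayes' theorem: P(S|T) = P(T|S) × P(S) / P(T)

Step 1: Calculate P(T) using law of total probability
P(T) = P(T|S)P(S) + P(T|¬S)P(¬S)
     = 0.6000 × 0.4679 + 0.2750 × 0.5321
     = 0.28074000 + 0.14632750
     = 0.42706750

Step 2: Apply Bayes' theorem
P(S|T) = P(T|S) × P(S) / P(T)
       = 0.28074000 / 0.42706750
       = 0.6574


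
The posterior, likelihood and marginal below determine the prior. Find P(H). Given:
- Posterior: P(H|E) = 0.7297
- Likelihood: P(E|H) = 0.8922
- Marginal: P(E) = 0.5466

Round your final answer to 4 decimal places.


From Bayes' theorem: P(H|E) = P(E|H) × P(H) / P(E)

Rearranging for P(H):
P(H) = P(H|E) × P(E) / P(E|H)
     = 0.7297 × 0.5466 / 0.8922
     = 0.39885402 / 0.8922
     = 0.4470


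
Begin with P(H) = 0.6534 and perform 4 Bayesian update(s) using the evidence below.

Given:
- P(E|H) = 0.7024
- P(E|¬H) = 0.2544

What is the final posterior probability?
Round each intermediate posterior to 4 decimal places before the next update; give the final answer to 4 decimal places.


Sequential Bayesian updating:

Initial prior: P(H) = 0.6534

Update 1:
  P(E) = 0.7024 × 0.6534 + 0.2544 × 0.3466 = 0.45894816 + 0.08817504 = 0.54712320
  P(H|E) = 0.45894816 / 0.54712320 = 0.8388

Update 2:
  P(E) = 0.7024 × 0.8388 + 0.2544 × 0.1612 = 0.58917312 + 0.04100928 = 0.63018240
  P(H|E) = 0.58917312 / 0.63018240 = 0.9349

Update 3:
  P(E) = 0.7024 × 0.9349 + 0.2544 × 0.0651 = 0.65667376 + 0.01656144 = 0.67323520
  P(H|E) = 0.65667376 / 0.67323520 = 0.9754

Update 4:
  P(E) = 0.7024 × 0.9754 + 0.2544 × 0.0246 = 0.68512096 + 0.00625824 = 0.69137920
  P(H|E) = 0.68512096 / 0.69137920 = 0.9909

Final posterior: 0.9909


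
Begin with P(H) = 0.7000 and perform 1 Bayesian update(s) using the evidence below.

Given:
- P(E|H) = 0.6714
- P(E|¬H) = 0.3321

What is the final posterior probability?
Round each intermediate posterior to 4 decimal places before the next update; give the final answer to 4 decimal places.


Sequential Bayesian updating:

Initial prior: P(H) = 0.7000

Update 1:
  P(E) = 0.6714 × 0.7000 + 0.3321 × 0.3000 = 0.46998000 + 0.09963000 = 0.56961000
  P(H|E) = 0.46998000 / 0.56961000 = 0.8251

Final posterior: 0.8251


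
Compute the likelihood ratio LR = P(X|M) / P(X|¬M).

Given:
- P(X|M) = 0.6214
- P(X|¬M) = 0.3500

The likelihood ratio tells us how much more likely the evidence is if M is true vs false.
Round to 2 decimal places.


Likelihood Ratio (LR) = P(X|M) / P(X|¬M)

LR = 0.6214 / 0.3500
   = 1.78

The evidence is 1.78 times more likely if M is true than if M is false.
LR > 1, so observing X raises the odds in favor of M.


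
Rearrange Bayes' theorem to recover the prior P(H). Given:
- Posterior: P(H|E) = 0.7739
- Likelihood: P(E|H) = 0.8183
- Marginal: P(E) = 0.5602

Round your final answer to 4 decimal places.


From Bayes' theorem: P(H|E) = P(E|H) × P(H) / P(E)

Rearranging for P(H):
P(H) = P(H|E) × P(E) / P(E|H)
     = 0.7739 × 0.5602 / 0.8183
     = 0.43353878 / 0.8183
     = 0.5298


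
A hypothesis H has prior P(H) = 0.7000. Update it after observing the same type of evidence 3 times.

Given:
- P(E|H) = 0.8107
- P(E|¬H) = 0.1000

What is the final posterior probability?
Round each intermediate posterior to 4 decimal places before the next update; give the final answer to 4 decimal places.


Sequential Bayesian updating:

Initial prior: P(H) = 0.7000

Update 1:
  P(E) = 0.8107 × 0.7000 + 0.1000 × 0.3000 = 0.56749000 + 0.03000000 = 0.59749000
  P(H|E) = 0.56749000 / 0.59749000 = 0.9498

Update 2:
  P(E) = 0.8107 × 0.9498 + 0.1000 × 0.0502 = 0.77000286 + 0.00502000 = 0.77502286
  P(H|E) = 0.77000286 / 0.77502286 = 0.9935

Update 3:
  P(E) = 0.8107 × 0.9935 + 0.1000 × 0.0065 = 0.80543045 + 0.00065000 = 0.80608045
  P(H|E) = 0.80543045 / 0.80608045 = 0.9992

Final posterior: 0.9992


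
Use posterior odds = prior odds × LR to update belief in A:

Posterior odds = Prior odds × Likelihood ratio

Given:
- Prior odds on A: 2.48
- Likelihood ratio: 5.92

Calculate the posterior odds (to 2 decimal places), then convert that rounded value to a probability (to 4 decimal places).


Step 1: Calculate posterior odds
Posterior odds = Prior odds × LR
               = 2.48 × 5.92
               = 14.68

Step 2: Convert to probability
P(A|E) = Posterior odds / (1 + Posterior odds)
       = 14.68 / (1 + 14.68)
       = 14.68 / 15.68
       = 0.9362

The evidence increased P(A) from 0.7126 to 0.9362.


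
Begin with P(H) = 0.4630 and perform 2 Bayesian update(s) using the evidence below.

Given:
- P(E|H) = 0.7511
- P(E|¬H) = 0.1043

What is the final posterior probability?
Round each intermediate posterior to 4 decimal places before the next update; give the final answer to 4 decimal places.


Sequential Bayesian updating:

Initial prior: P(H) = 0.4630

Update 1:
  P(E) = 0.7511 × 0.4630 + 0.1043 × 0.5370 = 0.34775930 + 0.05600910 = 0.40376840
  P(H|E) = 0.34775930 / 0.40376840 = 0.8613

Update 2:
  P(E) = 0.7511 × 0.8613 + 0.1043 × 0.1387 = 0.64692243 + 0.01446641 = 0.66138884
  P(H|E) = 0.64692243 / 0.66138884 = 0.9781

Final posterior: 0.9781
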